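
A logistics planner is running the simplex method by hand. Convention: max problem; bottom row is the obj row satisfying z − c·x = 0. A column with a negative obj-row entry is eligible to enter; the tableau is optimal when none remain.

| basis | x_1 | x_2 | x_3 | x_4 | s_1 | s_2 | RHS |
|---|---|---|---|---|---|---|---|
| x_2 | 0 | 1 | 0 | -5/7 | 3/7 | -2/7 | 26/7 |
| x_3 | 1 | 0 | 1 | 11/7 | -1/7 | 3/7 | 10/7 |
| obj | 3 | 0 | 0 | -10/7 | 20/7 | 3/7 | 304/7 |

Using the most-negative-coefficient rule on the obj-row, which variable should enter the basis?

Negative obj-row entries: x_4: -10/7.
The most negative is -10/7 in column x_4, so x_4 enters.

x_4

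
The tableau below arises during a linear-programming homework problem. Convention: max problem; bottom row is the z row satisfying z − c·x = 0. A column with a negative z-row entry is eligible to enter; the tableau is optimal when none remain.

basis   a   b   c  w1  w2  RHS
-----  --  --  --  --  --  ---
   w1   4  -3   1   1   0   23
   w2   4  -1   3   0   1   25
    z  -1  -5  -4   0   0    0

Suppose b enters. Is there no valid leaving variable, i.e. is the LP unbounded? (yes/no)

yes

Every constraint-row entry in column b is ≤ 0, so increasing b is unbounded.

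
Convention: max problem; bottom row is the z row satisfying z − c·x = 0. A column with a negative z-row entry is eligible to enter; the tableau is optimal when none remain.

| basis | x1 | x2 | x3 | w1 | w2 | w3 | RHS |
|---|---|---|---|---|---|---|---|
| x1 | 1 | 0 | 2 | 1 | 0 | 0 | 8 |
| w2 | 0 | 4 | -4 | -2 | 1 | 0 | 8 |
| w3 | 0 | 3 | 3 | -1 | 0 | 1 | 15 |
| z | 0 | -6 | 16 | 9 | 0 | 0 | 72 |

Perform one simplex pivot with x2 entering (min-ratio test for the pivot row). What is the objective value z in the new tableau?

Ratio test on column x2 — row 1: entry 0 ≤ 0; row 2: 8/4 = 2; row 3: 15/3 = 5. Minimum is 2 at row 2 (w2 leaves); pivot element 4.
Pivot on row 2; the z-row RHS becomes 72 − (-6)·2 = 84.

84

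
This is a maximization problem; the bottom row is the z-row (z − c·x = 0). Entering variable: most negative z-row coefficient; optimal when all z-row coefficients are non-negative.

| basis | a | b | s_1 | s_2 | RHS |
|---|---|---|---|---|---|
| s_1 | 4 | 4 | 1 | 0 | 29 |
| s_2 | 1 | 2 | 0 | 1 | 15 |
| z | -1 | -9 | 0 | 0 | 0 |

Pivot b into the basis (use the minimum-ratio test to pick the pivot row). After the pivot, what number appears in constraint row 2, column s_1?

Ratio test on column b — row 1: 29/4 = 29/4; row 2: 15/2 = 15/2. Minimum is 29/4 at row 1 (s_1 leaves); pivot element 4.
Divide row 1 by 4; eliminate column b from the other rows.
Row 2 update in column s_1: 0 − 2·(1/4) = -1/2.

-1/2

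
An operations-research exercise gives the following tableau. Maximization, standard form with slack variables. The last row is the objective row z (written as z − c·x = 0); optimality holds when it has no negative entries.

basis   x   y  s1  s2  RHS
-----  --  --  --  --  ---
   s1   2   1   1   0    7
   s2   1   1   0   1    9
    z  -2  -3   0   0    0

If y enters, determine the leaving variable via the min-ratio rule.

Column y entries and ratios — s1: 7/1 = 7; s2: 9/1 = 9.
Smallest ratio is 7 in the row of s1, so s1 leaves.

s1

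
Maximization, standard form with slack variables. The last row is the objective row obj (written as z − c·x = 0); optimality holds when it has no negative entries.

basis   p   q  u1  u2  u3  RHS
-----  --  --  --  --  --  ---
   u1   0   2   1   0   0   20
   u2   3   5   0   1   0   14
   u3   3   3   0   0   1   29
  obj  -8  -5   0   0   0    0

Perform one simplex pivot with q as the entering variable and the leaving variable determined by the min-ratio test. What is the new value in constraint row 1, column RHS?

Ratio test on column q — row 1: 20/2 = 10; row 2: 14/5 = 14/5; row 3: 29/3 = 29/3. Minimum is 14/5 at row 2 (u2 leaves); pivot element 5.
Divide row 2 by 5; eliminate column q from the other rows.
Row 1 update in column RHS: 20 − 2·(14/5) = 72/5.

72/5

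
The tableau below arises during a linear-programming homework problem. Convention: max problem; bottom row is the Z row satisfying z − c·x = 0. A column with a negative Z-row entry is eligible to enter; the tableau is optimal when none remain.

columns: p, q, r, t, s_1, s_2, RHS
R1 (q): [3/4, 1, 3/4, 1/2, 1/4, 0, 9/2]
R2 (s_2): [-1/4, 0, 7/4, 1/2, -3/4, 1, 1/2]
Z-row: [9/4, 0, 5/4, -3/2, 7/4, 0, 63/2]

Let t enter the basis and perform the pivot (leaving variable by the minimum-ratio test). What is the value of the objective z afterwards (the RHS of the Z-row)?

33

Ratio test on column t — row 1: (9/2)/(1/2) = 9; row 2: (1/2)/(1/2) = 1. Minimum is 1 at row 2 (s_2 leaves); pivot element 1/2.
Pivot on row 2; the Z-row RHS becomes 63/2 − (-3/2)·1 = 33.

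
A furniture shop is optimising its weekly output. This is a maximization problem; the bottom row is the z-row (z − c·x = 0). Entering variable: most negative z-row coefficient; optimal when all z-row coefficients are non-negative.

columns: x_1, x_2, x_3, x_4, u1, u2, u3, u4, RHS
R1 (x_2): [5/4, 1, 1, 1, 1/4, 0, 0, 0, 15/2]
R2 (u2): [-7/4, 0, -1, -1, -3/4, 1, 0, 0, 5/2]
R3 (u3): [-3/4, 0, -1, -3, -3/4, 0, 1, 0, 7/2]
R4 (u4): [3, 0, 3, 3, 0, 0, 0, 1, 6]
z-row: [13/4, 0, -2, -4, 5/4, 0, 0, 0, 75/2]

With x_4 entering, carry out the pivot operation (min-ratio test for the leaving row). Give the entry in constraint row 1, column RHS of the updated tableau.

Ratio test on column x_4 — row 1: (15/2)/1 = 15/2; row 2: entry -1 ≤ 0; row 3: entry -3 ≤ 0; row 4: 6/3 = 2. Minimum is 2 at row 4 (u4 leaves); pivot element 3.
Divide row 4 by 3; eliminate column x_4 from the other rows.
Row 1 update in column RHS: 15/2 − 1·2 = 11/2.

11/2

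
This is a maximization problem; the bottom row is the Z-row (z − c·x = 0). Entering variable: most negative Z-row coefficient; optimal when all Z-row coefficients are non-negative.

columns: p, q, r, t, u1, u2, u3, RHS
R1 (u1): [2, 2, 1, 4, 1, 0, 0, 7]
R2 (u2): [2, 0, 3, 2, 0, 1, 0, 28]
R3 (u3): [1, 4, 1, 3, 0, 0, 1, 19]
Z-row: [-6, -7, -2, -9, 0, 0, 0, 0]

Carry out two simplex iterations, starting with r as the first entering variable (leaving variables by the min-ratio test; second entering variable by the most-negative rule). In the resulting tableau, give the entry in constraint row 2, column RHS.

Ratio test on column r — row 1: 7/1 = 7; row 2: 28/3 = 28/3; row 3: 19/1 = 19. Minimum is 7 at row 1 (u1 leaves); pivot element 1.
Divide row 1 by 1; eliminate column r from the other rows.
Second iteration: most negative Z-row entry is -3 in column q, so q enters.
Ratio test on column q — row 1: 7/2 = 7/2; row 2: entry -6 ≤ 0; row 3: 12/2 = 6. Minimum is 7/2 at row 1 (r leaves); pivot element 2.
Divide row 1 by 2; eliminate column q from the other rows.
After both pivots, the entry at constraint row 2, column RHS is 28.

28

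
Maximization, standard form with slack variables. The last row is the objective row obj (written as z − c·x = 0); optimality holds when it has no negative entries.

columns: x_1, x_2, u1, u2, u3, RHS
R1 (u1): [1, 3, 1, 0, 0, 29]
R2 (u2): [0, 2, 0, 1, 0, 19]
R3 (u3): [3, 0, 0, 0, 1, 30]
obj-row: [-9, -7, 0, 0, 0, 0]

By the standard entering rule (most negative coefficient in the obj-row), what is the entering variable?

Negative obj-row entries: x_1: -9, x_2: -7.
The most negative is -9 in column x_1, so x_1 enters.

x_1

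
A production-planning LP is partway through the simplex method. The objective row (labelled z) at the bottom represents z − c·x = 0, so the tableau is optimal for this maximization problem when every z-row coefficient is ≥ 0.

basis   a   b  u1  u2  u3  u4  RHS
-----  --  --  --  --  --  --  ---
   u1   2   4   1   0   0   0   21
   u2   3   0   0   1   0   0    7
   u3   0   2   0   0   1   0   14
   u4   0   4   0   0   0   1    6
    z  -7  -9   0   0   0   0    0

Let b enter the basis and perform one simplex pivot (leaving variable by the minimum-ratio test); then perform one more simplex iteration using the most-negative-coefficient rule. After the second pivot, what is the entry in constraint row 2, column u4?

0

Ratio test on column b — row 1: 21/4 = 21/4; row 2: entry 0 ≤ 0; row 3: 14/2 = 7; row 4: 6/4 = 3/2. Minimum is 3/2 at row 4 (u4 leaves); pivot element 4.
Divide row 4 by 4; eliminate column b from the other rows.
Second iteration: most negative z-row entry is -7 in column a, so a enters.
Ratio test on column a — row 1: 15/2 = 15/2; row 2: 7/3 = 7/3; row 3: entry 0 ≤ 0; row 4: entry 0 ≤ 0. Minimum is 7/3 at row 2 (u2 leaves); pivot element 3.
Divide row 2 by 3; eliminate column a from the other rows.
After both pivots, the entry at constraint row 2, column u4 is 0.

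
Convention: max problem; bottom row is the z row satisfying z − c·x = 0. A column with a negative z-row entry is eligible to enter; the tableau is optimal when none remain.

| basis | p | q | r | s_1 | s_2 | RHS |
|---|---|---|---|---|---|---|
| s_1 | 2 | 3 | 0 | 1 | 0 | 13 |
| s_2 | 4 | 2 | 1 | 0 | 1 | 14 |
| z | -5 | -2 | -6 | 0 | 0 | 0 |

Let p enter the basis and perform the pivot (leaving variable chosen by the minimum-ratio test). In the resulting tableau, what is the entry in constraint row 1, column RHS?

Ratio test on column p — row 1: 13/2 = 13/2; row 2: 14/4 = 7/2. Minimum is 7/2 at row 2 (s_2 leaves); pivot element 4.
Divide row 2 by 4; eliminate column p from the other rows.
Row 1 update in column RHS: 13 − 2·(7/2) = 6.

6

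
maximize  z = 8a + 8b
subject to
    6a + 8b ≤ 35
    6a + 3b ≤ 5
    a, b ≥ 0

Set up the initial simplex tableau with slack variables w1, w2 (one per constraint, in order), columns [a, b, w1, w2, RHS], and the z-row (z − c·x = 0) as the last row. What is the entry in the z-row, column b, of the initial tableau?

The z-row carries the negated objective coefficients: the b entry is -8.

-8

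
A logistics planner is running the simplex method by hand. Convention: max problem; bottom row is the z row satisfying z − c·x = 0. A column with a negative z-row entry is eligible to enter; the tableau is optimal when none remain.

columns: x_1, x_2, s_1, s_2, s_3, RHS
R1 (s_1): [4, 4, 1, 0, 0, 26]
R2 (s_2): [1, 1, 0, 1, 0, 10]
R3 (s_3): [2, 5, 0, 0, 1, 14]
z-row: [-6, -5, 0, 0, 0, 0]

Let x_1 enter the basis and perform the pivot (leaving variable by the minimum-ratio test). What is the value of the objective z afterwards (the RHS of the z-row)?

39

Ratio test on column x_1 — row 1: 26/4 = 13/2; row 2: 10/1 = 10; row 3: 14/2 = 7. Minimum is 13/2 at row 1 (s_1 leaves); pivot element 4.
Pivot on row 1; the z-row RHS becomes 0 − (-6)·(13/2) = 39.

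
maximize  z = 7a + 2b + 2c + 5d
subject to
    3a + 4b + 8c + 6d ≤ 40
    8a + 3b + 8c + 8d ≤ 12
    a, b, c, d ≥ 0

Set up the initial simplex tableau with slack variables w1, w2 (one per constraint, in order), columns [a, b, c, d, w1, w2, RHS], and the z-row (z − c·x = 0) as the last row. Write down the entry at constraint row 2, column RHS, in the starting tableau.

12

The RHS of constraint 2 is b_2 = 12.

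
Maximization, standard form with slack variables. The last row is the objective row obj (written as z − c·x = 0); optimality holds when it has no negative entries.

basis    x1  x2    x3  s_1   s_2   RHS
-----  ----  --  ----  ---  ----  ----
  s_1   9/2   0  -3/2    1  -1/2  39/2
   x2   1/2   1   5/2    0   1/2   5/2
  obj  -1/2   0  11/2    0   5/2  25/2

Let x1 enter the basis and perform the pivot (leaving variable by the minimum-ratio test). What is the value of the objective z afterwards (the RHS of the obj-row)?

44/3

Ratio test on column x1 — row 1: (39/2)/(9/2) = 13/3; row 2: (5/2)/(1/2) = 5. Minimum is 13/3 at row 1 (s_1 leaves); pivot element 9/2.
Pivot on row 1; the obj-row RHS becomes 25/2 − (-1/2)·(13/3) = 44/3.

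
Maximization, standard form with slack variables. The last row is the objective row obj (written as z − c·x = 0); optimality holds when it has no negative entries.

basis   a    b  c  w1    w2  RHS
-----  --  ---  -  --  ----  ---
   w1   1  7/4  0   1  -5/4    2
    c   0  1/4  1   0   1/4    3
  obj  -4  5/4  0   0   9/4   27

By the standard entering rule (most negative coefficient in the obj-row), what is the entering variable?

a

Negative obj-row entries: a: -4.
The most negative is -4 in column a, so a enters.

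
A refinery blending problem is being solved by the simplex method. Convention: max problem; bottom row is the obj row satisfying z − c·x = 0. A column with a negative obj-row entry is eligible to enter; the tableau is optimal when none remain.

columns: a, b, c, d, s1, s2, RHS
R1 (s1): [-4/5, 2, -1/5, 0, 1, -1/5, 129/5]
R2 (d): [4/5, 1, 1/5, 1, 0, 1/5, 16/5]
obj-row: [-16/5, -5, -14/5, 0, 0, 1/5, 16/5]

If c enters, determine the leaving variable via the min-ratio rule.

d

Column c entries and ratios — s1: -1/5 ≤ 0, skip; d: (16/5)/(1/5) = 16.
Smallest ratio is 16 in the row of d, so d leaves.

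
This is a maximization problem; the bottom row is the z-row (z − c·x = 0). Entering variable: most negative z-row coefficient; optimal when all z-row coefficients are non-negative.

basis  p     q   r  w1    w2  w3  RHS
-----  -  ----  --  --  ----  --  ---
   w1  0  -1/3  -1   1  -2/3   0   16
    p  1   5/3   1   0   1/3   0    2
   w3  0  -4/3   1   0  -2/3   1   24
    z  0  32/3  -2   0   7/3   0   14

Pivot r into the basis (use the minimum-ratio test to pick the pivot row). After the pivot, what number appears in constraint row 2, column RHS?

2

Ratio test on column r — row 1: entry -1 ≤ 0; row 2: 2/1 = 2; row 3: 24/1 = 24. Minimum is 2 at row 2 (p leaves); pivot element 1.
Divide row 2 by 1; eliminate column r from the other rows.
In the new row 2, the RHS entry is the old entry divided by the pivot: 2/1 = 2.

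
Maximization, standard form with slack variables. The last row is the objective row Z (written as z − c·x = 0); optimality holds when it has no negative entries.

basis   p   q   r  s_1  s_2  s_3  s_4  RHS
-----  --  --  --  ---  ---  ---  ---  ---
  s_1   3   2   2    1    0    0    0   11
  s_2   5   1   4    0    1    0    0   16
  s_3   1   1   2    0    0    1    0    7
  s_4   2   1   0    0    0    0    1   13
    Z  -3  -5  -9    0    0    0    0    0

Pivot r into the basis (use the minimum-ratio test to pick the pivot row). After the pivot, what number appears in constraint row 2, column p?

3

Ratio test on column r — row 1: 11/2 = 11/2; row 2: 16/4 = 4; row 3: 7/2 = 7/2; row 4: entry 0 ≤ 0. Minimum is 7/2 at row 3 (s_3 leaves); pivot element 2.
Divide row 3 by 2; eliminate column r from the other rows.
Row 2 update in column p: 5 − 4·(1/2) = 3.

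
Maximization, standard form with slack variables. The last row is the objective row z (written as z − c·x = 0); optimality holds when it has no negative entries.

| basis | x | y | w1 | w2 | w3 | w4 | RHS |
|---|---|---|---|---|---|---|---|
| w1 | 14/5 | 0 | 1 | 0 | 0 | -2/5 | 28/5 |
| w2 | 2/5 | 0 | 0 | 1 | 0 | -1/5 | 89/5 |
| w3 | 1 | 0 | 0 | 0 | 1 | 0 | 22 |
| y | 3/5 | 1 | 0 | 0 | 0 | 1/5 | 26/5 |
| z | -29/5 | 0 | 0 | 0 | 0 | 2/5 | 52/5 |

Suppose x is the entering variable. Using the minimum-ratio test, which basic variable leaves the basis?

Column x entries and ratios — w1: (28/5)/(14/5) = 2; w2: (89/5)/(2/5) = 89/2; w3: 22/1 = 22; y: (26/5)/(3/5) = 26/3.
Smallest ratio is 2 in the row of w1, so w1 leaves.

w1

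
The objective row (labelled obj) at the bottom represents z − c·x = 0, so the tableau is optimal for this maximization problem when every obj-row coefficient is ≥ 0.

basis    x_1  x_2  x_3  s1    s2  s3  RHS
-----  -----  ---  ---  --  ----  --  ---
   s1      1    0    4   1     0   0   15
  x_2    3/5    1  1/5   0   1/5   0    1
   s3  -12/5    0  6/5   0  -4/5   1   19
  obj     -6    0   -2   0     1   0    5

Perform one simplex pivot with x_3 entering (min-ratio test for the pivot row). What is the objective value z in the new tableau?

25/2

Ratio test on column x_3 — row 1: 15/4 = 15/4; row 2: 1/(1/5) = 5; row 3: 19/(6/5) = 95/6. Minimum is 15/4 at row 1 (s1 leaves); pivot element 4.
Pivot on row 1; the obj-row RHS becomes 5 − (-2)·(15/4) = 25/2.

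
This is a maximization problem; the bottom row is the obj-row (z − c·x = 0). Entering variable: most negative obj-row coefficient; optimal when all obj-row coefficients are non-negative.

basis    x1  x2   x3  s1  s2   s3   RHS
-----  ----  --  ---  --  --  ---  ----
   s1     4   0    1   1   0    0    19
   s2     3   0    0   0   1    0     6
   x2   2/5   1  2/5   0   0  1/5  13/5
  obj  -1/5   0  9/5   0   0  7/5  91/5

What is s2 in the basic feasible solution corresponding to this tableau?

s2 is basic (row 2); its value is the RHS of that row, 6.

6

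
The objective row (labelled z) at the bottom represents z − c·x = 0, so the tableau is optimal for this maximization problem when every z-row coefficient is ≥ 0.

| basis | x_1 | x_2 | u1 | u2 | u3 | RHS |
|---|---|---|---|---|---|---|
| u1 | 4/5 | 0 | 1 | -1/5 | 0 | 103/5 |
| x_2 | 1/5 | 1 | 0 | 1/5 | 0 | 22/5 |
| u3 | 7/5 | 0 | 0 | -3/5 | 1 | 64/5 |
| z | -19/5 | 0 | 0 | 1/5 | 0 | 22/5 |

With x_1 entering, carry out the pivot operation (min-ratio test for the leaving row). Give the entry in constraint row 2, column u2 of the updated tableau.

2/7

Ratio test on column x_1 — row 1: (103/5)/(4/5) = 103/4; row 2: (22/5)/(1/5) = 22; row 3: (64/5)/(7/5) = 64/7. Minimum is 64/7 at row 3 (u3 leaves); pivot element 7/5.
Divide row 3 by 7/5; eliminate column x_1 from the other rows.
Row 2 update in column u2: 1/5 − (1/5)·(-3/7) = 2/7.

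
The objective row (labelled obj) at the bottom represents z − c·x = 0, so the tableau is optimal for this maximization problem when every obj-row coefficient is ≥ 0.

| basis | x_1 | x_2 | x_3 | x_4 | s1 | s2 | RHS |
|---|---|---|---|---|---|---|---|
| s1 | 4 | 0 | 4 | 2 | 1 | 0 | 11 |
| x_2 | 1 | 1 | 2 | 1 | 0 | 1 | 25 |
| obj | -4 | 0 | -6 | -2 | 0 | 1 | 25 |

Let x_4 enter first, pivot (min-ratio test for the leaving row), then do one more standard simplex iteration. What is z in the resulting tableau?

Ratio test on column x_4 — row 1: 11/2 = 11/2; row 2: 25/1 = 25. Minimum is 11/2 at row 1 (s1 leaves); pivot element 2.
Pivot on row 1; the obj-row RHS becomes 25 − (-2)·(11/2) = 36.
Next entering variable (most negative obj-row entry -2): x_3.
Ratio test on column x_3 — row 1: (11/2)/2 = 11/4; row 2: entry 0 ≤ 0. Minimum is 11/4 at row 1 (x_4 leaves); pivot element 2.
After the second pivot the obj-row RHS is 36 − (-2)·(11/4) = 83/2.

83/2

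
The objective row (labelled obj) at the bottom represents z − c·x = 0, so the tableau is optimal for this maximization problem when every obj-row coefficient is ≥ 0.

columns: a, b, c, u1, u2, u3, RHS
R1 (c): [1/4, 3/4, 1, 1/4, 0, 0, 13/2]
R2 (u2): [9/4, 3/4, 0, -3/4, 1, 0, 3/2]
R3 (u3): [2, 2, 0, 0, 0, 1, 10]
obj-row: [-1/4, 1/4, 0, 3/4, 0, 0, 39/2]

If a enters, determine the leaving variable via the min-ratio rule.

u2

Column a entries and ratios — c: (13/2)/(1/4) = 26; u2: (3/2)/(9/4) = 2/3; u3: 10/2 = 5.
Smallest ratio is 2/3 in the row of u2, so u2 leaves.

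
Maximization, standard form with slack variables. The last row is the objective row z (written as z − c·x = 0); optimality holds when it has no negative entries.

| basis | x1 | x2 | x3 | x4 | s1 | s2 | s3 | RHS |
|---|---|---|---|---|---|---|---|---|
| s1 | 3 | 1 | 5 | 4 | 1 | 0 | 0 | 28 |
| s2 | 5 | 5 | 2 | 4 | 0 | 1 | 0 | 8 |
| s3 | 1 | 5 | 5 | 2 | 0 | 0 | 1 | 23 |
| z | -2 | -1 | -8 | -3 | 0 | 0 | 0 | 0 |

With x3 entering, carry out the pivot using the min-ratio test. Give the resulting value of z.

Ratio test on column x3 — row 1: 28/5 = 28/5; row 2: 8/2 = 4; row 3: 23/5 = 23/5. Minimum is 4 at row 2 (s2 leaves); pivot element 2.
Pivot on row 2; the z-row RHS becomes 0 − (-8)·4 = 32.

32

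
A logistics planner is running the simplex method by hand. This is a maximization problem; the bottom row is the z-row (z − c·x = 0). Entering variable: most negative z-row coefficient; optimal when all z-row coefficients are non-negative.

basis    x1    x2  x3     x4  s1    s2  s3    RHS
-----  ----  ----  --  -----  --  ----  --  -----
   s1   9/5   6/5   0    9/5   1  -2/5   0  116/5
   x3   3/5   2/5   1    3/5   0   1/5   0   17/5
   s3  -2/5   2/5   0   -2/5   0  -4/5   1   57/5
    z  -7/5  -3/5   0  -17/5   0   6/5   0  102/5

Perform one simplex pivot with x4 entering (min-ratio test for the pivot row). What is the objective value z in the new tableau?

119/3

Ratio test on column x4 — row 1: (116/5)/(9/5) = 116/9; row 2: (17/5)/(3/5) = 17/3; row 3: entry -2/5 ≤ 0. Minimum is 17/3 at row 2 (x3 leaves); pivot element 3/5.
Pivot on row 2; the z-row RHS becomes 102/5 − (-17/5)·(17/3) = 119/3.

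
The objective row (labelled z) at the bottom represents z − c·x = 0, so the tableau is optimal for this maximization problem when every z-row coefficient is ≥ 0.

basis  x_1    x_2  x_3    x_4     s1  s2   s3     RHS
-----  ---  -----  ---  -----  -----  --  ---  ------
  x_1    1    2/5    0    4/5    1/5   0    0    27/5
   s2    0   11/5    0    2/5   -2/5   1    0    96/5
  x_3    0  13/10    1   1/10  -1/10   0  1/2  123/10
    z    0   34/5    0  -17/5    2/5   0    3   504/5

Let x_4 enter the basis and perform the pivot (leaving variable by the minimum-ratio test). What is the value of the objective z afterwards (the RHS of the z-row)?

495/4

Ratio test on column x_4 — row 1: (27/5)/(4/5) = 27/4; row 2: (96/5)/(2/5) = 48; row 3: (123/10)/(1/10) = 123. Minimum is 27/4 at row 1 (x_1 leaves); pivot element 4/5.
Pivot on row 1; the z-row RHS becomes 504/5 − (-17/5)·(27/4) = 495/4.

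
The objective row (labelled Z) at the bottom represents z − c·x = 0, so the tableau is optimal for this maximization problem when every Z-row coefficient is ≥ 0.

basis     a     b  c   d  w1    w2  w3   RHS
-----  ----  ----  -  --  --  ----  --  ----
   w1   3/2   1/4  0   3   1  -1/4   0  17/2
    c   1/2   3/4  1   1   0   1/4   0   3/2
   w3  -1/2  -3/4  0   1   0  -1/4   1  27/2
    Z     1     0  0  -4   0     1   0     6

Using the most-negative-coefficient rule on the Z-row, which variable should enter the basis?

Negative Z-row entries: d: -4.
The most negative is -4 in column d, so d enters.

d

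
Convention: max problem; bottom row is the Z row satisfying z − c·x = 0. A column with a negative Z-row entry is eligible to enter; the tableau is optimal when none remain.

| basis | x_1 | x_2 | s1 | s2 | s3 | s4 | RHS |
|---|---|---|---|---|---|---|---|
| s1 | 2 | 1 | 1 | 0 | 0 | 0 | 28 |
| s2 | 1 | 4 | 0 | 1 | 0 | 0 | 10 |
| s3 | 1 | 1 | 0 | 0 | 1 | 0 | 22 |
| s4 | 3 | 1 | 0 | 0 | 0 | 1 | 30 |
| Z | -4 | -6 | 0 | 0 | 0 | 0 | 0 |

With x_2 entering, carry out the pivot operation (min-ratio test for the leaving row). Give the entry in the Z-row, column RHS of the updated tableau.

Ratio test on column x_2 — row 1: 28/1 = 28; row 2: 10/4 = 5/2; row 3: 22/1 = 22; row 4: 30/1 = 30. Minimum is 5/2 at row 2 (s2 leaves); pivot element 4.
Divide row 2 by 4; eliminate column x_2 from the other rows.
Z-row update in column RHS: 0 − (-6)·(5/2) = 15.

15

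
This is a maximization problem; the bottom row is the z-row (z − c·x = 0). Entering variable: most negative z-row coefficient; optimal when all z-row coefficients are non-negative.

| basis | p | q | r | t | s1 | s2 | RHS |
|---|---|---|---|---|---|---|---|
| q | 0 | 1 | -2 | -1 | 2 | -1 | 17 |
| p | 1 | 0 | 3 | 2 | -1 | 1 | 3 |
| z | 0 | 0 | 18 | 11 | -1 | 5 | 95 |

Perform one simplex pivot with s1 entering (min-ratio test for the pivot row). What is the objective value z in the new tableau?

Ratio test on column s1 — row 1: 17/2 = 17/2; row 2: entry -1 ≤ 0. Minimum is 17/2 at row 1 (q leaves); pivot element 2.
Pivot on row 1; the z-row RHS becomes 95 − (-1)·(17/2) = 207/2.

207/2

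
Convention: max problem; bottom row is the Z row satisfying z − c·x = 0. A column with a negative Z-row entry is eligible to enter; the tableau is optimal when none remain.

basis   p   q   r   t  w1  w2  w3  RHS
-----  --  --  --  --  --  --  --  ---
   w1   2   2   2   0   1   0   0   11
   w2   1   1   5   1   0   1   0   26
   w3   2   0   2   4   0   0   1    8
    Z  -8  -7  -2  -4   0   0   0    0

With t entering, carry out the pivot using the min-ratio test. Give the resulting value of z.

Ratio test on column t — row 1: entry 0 ≤ 0; row 2: 26/1 = 26; row 3: 8/4 = 2. Minimum is 2 at row 3 (w3 leaves); pivot element 4.
Pivot on row 3; the Z-row RHS becomes 0 − (-4)·2 = 8.

8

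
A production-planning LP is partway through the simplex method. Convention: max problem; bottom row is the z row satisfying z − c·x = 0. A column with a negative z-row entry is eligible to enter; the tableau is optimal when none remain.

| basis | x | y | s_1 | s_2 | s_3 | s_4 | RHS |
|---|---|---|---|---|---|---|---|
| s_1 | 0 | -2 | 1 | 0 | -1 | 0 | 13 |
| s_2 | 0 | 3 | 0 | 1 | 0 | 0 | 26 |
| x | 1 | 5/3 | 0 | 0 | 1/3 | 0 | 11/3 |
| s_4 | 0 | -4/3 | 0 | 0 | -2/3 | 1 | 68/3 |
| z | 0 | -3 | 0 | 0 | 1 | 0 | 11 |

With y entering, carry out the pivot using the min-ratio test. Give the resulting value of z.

88/5

Ratio test on column y — row 1: entry -2 ≤ 0; row 2: 26/3 = 26/3; row 3: (11/3)/(5/3) = 11/5; row 4: entry -4/3 ≤ 0. Minimum is 11/5 at row 3 (x leaves); pivot element 5/3.
Pivot on row 3; the z-row RHS becomes 11 − (-3)·(11/5) = 88/5.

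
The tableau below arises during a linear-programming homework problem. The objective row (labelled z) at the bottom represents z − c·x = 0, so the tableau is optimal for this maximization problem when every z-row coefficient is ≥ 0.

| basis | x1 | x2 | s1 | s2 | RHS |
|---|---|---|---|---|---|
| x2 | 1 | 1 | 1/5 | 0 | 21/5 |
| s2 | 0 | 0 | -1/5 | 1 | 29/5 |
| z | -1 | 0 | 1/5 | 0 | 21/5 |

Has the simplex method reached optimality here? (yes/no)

The z-row has a negative entry -1 in column x1, so it is not optimal.

no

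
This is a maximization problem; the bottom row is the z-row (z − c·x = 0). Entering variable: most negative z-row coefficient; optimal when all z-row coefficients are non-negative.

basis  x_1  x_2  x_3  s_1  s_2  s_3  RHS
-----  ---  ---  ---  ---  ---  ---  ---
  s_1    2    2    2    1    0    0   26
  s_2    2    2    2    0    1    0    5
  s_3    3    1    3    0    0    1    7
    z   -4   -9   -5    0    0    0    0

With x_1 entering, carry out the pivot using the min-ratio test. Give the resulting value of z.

28/3

Ratio test on column x_1 — row 1: 26/2 = 13; row 2: 5/2 = 5/2; row 3: 7/3 = 7/3. Minimum is 7/3 at row 3 (s_3 leaves); pivot element 3.
Pivot on row 3; the z-row RHS becomes 0 − (-4)·(7/3) = 28/3.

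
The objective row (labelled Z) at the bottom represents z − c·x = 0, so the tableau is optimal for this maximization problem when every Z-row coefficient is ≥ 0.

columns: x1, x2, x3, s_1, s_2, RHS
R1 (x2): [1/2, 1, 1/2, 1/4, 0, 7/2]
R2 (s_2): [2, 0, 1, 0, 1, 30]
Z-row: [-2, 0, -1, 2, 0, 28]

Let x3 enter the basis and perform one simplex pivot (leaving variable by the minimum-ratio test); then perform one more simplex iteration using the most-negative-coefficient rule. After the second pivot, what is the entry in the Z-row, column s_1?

3

Ratio test on column x3 — row 1: (7/2)/(1/2) = 7; row 2: 30/1 = 30. Minimum is 7 at row 1 (x2 leaves); pivot element 1/2.
Divide row 1 by 1/2; eliminate column x3 from the other rows.
Second iteration: most negative Z-row entry is -1 in column x1, so x1 enters.
Ratio test on column x1 — row 1: 7/1 = 7; row 2: 23/1 = 23. Minimum is 7 at row 1 (x3 leaves); pivot element 1.
Divide row 1 by 1; eliminate column x1 from the other rows.
After both pivots, the entry at the Z-row, column s_1 is 3.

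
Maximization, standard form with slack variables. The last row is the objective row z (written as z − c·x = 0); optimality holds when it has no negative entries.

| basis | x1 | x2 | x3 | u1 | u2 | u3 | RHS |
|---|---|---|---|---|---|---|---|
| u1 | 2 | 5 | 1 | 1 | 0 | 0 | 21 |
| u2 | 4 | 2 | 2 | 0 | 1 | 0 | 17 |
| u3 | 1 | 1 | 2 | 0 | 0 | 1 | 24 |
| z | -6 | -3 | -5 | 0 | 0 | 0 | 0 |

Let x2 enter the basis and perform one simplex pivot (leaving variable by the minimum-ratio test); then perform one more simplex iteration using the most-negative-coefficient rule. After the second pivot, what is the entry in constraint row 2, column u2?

5/16

Ratio test on column x2 — row 1: 21/5 = 21/5; row 2: 17/2 = 17/2; row 3: 24/1 = 24. Minimum is 21/5 at row 1 (u1 leaves); pivot element 5.
Divide row 1 by 5; eliminate column x2 from the other rows.
Second iteration: most negative z-row entry is -24/5 in column x1, so x1 enters.
Ratio test on column x1 — row 1: (21/5)/(2/5) = 21/2; row 2: (43/5)/(16/5) = 43/16; row 3: (99/5)/(3/5) = 33. Minimum is 43/16 at row 2 (u2 leaves); pivot element 16/5.
Divide row 2 by 16/5; eliminate column x1 from the other rows.
After both pivots, the entry at constraint row 2, column u2 is 5/16.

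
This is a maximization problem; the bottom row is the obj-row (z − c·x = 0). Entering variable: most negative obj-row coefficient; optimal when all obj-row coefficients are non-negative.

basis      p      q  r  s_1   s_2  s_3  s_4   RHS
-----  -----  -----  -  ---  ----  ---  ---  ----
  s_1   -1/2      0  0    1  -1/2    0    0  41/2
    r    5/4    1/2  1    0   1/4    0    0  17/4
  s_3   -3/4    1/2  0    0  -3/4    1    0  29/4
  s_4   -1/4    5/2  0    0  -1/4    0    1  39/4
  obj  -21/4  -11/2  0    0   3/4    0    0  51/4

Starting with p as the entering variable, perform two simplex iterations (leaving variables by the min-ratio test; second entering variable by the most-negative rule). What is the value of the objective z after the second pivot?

578/13

Ratio test on column p — row 1: entry -1/2 ≤ 0; row 2: (17/4)/(5/4) = 17/5; row 3: entry -3/4 ≤ 0; row 4: entry -1/4 ≤ 0. Minimum is 17/5 at row 2 (r leaves); pivot element 5/4.
Pivot on row 2; the obj-row RHS becomes 51/4 − (-21/4)·(17/5) = 153/5.
Next entering variable (most negative obj-row entry -17/5): q.
Ratio test on column q — row 1: (111/5)/(1/5) = 111; row 2: (17/5)/(2/5) = 17/2; row 3: (49/5)/(4/5) = 49/4; row 4: (53/5)/(13/5) = 53/13. Minimum is 53/13 at row 4 (s_4 leaves); pivot element 13/5.
After the second pivot the obj-row RHS is 153/5 − (-17/5)·(53/13) = 578/13.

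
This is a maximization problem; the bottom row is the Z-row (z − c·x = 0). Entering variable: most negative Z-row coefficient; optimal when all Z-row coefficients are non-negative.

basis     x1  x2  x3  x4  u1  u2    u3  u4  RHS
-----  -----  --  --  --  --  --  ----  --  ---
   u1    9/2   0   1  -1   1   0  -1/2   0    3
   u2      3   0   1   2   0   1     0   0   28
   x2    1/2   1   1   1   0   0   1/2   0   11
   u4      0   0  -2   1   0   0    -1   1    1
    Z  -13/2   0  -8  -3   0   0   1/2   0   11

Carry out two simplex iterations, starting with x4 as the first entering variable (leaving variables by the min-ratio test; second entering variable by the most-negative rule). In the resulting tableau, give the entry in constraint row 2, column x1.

Ratio test on column x4 — row 1: entry -1 ≤ 0; row 2: 28/2 = 14; row 3: 11/1 = 11; row 4: 1/1 = 1. Minimum is 1 at row 4 (u4 leaves); pivot element 1.
Divide row 4 by 1; eliminate column x4 from the other rows.
Second iteration: most negative Z-row entry is -14 in column x3, so x3 enters.
Ratio test on column x3 — row 1: entry -1 ≤ 0; row 2: 26/5 = 26/5; row 3: 10/3 = 10/3; row 4: entry -2 ≤ 0. Minimum is 10/3 at row 3 (x2 leaves); pivot element 3.
Divide row 3 by 3; eliminate column x3 from the other rows.
After both pivots, the entry at constraint row 2, column x1 is 13/6.

13/6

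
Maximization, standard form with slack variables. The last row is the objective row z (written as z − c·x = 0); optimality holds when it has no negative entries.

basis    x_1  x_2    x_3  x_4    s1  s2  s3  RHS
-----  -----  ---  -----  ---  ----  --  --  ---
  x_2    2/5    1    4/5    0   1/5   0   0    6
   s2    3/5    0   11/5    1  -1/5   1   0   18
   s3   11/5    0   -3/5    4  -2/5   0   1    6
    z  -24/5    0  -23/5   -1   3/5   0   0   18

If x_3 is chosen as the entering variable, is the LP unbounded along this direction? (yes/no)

no

Column x_3 has positive entries in row(s) 1, 2, so the ratio test bounds it — not unbounded.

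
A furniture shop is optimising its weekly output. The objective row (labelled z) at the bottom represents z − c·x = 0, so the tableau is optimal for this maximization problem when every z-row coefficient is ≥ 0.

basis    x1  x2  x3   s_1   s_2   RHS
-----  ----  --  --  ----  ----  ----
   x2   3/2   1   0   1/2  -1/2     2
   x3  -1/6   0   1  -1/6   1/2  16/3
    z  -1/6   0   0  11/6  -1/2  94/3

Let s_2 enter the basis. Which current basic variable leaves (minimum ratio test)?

Column s_2 entries and ratios — x2: -1/2 ≤ 0, skip; x3: (16/3)/(1/2) = 32/3.
Smallest ratio is 32/3 in the row of x3, so x3 leaves.

x3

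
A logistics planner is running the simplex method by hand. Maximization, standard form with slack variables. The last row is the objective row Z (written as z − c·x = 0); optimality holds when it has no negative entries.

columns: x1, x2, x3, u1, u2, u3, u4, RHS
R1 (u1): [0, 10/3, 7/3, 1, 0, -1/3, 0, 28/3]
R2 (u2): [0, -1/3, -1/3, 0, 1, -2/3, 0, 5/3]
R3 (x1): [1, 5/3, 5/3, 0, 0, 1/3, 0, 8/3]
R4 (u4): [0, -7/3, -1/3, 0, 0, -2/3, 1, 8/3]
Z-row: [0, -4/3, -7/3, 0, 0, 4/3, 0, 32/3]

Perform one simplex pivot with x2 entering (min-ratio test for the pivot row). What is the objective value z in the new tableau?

64/5

Ratio test on column x2 — row 1: (28/3)/(10/3) = 14/5; row 2: entry -1/3 ≤ 0; row 3: (8/3)/(5/3) = 8/5; row 4: entry -7/3 ≤ 0. Minimum is 8/5 at row 3 (x1 leaves); pivot element 5/3.
Pivot on row 3; the Z-row RHS becomes 32/3 − (-4/3)·(8/5) = 64/5.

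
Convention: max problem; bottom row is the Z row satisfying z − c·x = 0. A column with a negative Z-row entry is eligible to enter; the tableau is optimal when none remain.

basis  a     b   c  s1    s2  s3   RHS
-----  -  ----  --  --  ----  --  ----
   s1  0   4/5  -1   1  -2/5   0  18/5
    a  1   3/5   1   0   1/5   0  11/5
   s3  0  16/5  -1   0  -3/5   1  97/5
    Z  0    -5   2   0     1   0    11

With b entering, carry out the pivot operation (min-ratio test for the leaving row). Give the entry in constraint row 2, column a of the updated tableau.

Ratio test on column b — row 1: (18/5)/(4/5) = 9/2; row 2: (11/5)/(3/5) = 11/3; row 3: (97/5)/(16/5) = 97/16. Minimum is 11/3 at row 2 (a leaves); pivot element 3/5.
Divide row 2 by 3/5; eliminate column b from the other rows.
In the new row 2, the a entry is the old entry divided by the pivot: 1/(3/5) = 5/3.

5/3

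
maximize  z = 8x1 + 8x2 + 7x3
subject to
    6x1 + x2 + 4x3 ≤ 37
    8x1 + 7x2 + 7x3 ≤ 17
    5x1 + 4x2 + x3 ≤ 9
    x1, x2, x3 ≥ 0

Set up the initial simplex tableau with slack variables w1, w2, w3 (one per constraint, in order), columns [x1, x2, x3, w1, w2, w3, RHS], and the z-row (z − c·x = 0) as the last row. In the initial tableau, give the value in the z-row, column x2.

-8

The z-row carries the negated objective coefficients: the x2 entry is -8.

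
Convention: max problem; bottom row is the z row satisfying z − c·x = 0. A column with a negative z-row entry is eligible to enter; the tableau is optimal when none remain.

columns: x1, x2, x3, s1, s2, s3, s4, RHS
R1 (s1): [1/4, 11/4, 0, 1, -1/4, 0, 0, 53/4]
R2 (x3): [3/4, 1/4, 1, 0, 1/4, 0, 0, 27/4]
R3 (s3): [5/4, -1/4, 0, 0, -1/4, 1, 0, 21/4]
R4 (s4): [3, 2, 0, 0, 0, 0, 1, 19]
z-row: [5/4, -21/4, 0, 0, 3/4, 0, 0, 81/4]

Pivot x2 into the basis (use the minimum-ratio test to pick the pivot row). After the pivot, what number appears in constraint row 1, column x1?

Ratio test on column x2 — row 1: (53/4)/(11/4) = 53/11; row 2: (27/4)/(1/4) = 27; row 3: entry -1/4 ≤ 0; row 4: 19/2 = 19/2. Minimum is 53/11 at row 1 (s1 leaves); pivot element 11/4.
Divide row 1 by 11/4; eliminate column x2 from the other rows.
In the new row 1, the x1 entry is the old entry divided by the pivot: (1/4)/(11/4) = 1/11.

1/11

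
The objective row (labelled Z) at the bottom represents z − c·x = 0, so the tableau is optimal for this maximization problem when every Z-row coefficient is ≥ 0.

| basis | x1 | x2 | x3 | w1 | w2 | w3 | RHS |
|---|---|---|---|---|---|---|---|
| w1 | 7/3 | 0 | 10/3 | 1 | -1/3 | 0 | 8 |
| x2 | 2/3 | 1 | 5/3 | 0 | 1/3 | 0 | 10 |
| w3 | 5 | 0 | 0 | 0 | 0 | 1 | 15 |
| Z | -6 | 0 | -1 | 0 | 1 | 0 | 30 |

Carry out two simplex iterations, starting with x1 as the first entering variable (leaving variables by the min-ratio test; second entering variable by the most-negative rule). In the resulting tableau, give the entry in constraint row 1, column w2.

-1/10

Ratio test on column x1 — row 1: 8/(7/3) = 24/7; row 2: 10/(2/3) = 15; row 3: 15/5 = 3. Minimum is 3 at row 3 (w3 leaves); pivot element 5.
Divide row 3 by 5; eliminate column x1 from the other rows.
Second iteration: most negative Z-row entry is -1 in column x3, so x3 enters.
Ratio test on column x3 — row 1: 1/(10/3) = 3/10; row 2: 8/(5/3) = 24/5; row 3: entry 0 ≤ 0. Minimum is 3/10 at row 1 (w1 leaves); pivot element 10/3.
Divide row 1 by 10/3; eliminate column x3 from the other rows.
After both pivots, the entry at constraint row 1, column w2 is -1/10.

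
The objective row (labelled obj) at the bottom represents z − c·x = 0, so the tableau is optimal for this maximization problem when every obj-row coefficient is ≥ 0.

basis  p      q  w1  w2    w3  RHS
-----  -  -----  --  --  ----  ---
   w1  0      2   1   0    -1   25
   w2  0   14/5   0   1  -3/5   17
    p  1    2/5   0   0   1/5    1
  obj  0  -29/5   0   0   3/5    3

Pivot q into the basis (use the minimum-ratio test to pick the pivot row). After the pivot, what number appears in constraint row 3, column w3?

1/2

Ratio test on column q — row 1: 25/2 = 25/2; row 2: 17/(14/5) = 85/14; row 3: 1/(2/5) = 5/2. Minimum is 5/2 at row 3 (p leaves); pivot element 2/5.
Divide row 3 by 2/5; eliminate column q from the other rows.
In the new row 3, the w3 entry is the old entry divided by the pivot: (1/5)/(2/5) = 1/2.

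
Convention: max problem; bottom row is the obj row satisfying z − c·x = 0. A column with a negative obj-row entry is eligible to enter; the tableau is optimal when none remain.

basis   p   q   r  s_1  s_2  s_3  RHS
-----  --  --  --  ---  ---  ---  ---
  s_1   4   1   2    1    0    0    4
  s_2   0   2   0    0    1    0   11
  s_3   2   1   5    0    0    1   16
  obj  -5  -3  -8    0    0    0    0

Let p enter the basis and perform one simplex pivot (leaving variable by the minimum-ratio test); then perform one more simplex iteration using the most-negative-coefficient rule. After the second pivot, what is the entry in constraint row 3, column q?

-3/2

Ratio test on column p — row 1: 4/4 = 1; row 2: entry 0 ≤ 0; row 3: 16/2 = 8. Minimum is 1 at row 1 (s_1 leaves); pivot element 4.
Divide row 1 by 4; eliminate column p from the other rows.
Second iteration: most negative obj-row entry is -11/2 in column r, so r enters.
Ratio test on column r — row 1: 1/(1/2) = 2; row 2: entry 0 ≤ 0; row 3: 14/4 = 7/2. Minimum is 2 at row 1 (p leaves); pivot element 1/2.
Divide row 1 by 1/2; eliminate column r from the other rows.
After both pivots, the entry at constraint row 3, column q is -3/2.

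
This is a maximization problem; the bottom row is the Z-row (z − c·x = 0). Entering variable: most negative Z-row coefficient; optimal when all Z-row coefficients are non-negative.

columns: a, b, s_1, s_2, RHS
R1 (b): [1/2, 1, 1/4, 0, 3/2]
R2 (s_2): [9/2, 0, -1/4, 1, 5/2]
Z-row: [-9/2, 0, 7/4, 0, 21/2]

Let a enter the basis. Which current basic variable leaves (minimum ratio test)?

s_2

Column a entries and ratios — b: (3/2)/(1/2) = 3; s_2: (5/2)/(9/2) = 5/9.
Smallest ratio is 5/9 in the row of s_2, so s_2 leaves.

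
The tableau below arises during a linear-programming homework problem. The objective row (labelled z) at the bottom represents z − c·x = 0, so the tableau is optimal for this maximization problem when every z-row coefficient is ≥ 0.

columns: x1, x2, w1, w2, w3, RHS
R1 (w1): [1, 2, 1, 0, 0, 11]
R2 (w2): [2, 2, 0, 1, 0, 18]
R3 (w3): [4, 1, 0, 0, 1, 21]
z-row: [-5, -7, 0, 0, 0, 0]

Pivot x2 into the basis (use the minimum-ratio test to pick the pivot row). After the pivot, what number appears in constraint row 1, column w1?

Ratio test on column x2 — row 1: 11/2 = 11/2; row 2: 18/2 = 9; row 3: 21/1 = 21. Minimum is 11/2 at row 1 (w1 leaves); pivot element 2.
Divide row 1 by 2; eliminate column x2 from the other rows.
In the new row 1, the w1 entry is the old entry divided by the pivot: 1/2 = 1/2.

1/2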